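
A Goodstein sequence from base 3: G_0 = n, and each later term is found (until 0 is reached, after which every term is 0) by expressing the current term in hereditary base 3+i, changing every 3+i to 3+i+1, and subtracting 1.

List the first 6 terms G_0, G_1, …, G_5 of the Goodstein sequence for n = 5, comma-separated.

base 3: 5 = 3 + 2; at 4: 4 + 2 = 6; next = 5
base 4: 5 = 4 + 1; at 5: 5 + 1 = 6; next = 5
base 5: 5 = 5; at 6: 6 = 6; next = 5
base 6: 5 = 5; at 7: 5 = 5; next = 4
base 7: 4 = 4; at 8: 4 = 4; next = 3

5, 5, 5, 5, 4, 3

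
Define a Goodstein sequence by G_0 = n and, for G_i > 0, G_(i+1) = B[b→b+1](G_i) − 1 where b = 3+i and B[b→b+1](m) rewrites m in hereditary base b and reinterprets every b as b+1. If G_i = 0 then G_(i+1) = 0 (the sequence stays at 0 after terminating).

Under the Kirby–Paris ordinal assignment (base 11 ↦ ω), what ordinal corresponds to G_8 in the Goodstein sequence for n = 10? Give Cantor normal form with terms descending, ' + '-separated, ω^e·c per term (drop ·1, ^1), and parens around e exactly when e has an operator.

ω·3 + 8

step 0: 10 = 3^2 + 1; sub 4 for 3: 4^2 + 1; = 17; G_1 = 17−1 = 16
step 1: 16 = 4^2; sub 5 for 4: 5^2; = 25; G_2 = 25−1 = 24
step 2: 24 = 4·5 + 4; sub 6 for 5: 4·6 + 4; = 28; G_3 = 28−1 = 27
step 3: 27 = 4·6 + 3; sub 7 for 6: 4·7 + 3; = 31; G_4 = 31−1 = 30
step 4: 30 = 4·7 + 2; sub 8 for 7: 4·8 + 2; = 34; G_5 = 34−1 = 33
step 5: 33 = 4·8 + 1; sub 9 for 8: 4·9 + 1; = 37; G_6 = 37−1 = 36
step 6: 36 = 4·9; sub 10 for 9: 4·10; = 40; G_7 = 40−1 = 39
step 7: 39 = 3·10 + 9; sub 11 for 10: 3·11 + 9; = 42; G_8 = 42−1 = 41
step 8: 41 = 3·11 + 8; sub 12 for 11: 3·12 + 8; = 44; G_9 = 44−1 = 43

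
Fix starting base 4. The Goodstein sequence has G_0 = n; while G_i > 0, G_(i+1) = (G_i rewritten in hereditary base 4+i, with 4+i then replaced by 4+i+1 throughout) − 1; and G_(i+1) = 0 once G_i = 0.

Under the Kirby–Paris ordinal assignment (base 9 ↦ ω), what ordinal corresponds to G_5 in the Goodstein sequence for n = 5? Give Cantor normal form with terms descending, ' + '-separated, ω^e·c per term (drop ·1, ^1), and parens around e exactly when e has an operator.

2

5 —HB4→ 4 + 1 —bump→ 5 + 1 = 6 —(−1)→ 5
5 —HB5→ 5 —bump→ 6 = 6 —(−1)→ 5
5 —HB6→ 5 —bump→ 5 = 5 —(−1)→ 4
4 —HB7→ 4 —bump→ 4 = 4 —(−1)→ 3
3 —HB8→ 3 —bump→ 3 = 3 —(−1)→ 2
2 —HB9→ 2 —bump→ 2 = 2 —(−1)→ 1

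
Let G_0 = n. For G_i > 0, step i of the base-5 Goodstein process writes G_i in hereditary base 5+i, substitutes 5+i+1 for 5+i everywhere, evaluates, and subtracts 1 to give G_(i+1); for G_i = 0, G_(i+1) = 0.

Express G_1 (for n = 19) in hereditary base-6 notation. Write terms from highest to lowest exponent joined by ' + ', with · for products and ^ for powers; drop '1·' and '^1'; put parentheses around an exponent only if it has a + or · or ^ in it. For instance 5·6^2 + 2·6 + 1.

i=0: 19 = 3·5 + 4 (b=5); 5→6: 3·6 + 4 = 22; 22−1 = 21
i=1: 21 = 3·6 + 3 (b=6); 6→7: 3·7 + 3 = 24; 24−1 = 23

3·6 + 3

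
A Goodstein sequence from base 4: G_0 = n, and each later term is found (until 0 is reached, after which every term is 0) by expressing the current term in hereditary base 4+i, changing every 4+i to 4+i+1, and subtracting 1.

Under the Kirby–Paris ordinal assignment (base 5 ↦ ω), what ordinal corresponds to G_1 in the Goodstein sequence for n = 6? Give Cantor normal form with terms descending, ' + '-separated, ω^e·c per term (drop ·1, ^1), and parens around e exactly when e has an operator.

[0] 6 ≡ 4 + 2 (base 4). Lift 5: 7. −1: 6.
[1] 6 ≡ 5 + 1 (base 5). Lift 6: 7. −1: 6.

ω + 1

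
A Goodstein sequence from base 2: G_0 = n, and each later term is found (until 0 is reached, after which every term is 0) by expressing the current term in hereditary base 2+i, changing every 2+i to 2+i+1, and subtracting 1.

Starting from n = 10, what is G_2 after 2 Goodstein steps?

base 2: 10 = 2^(2 + 1) + 2; at 3: 3^(3 + 1) + 3 = 84; next = 83
base 3: 83 = 3^(3 + 1) + 2; at 4: 4^(4 + 1) + 2 = 1026; next = 1025
base 4: 1025 = 4^(4 + 1) + 1; at 5: 5^(5 + 1) + 1 = 15626; next = 15625

1025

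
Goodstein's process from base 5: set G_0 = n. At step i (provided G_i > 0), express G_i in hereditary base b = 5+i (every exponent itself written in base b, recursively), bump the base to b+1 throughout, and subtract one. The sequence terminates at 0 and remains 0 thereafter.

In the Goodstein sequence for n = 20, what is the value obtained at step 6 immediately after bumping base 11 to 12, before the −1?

36

G_0 = 20. HB_5(20) = 4·5. Bump = 24. G_1 = 23.
G_1 = 23. HB_6(23) = 3·6 + 5. Bump = 26. G_2 = 25.
G_2 = 25. HB_7(25) = 3·7 + 4. Bump = 28. G_3 = 27.
G_3 = 27. HB_8(27) = 3·8 + 3. Bump = 30. G_4 = 29.
G_4 = 29. HB_9(29) = 3·9 + 2. Bump = 32. G_5 = 31.
G_5 = 31. HB_10(31) = 3·10 + 1. Bump = 34. G_6 = 33.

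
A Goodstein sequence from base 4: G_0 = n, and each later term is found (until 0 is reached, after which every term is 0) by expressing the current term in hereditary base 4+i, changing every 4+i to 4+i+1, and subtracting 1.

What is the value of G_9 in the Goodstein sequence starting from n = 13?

23

G_0 = 13. HB_4(13) = 3·4 + 1. Bump = 16. G_1 = 15.
G_1 = 15. HB_5(15) = 3·5. Bump = 18. G_2 = 17.
G_2 = 17. HB_6(17) = 2·6 + 5. Bump = 19. G_3 = 18.
G_3 = 18. HB_7(18) = 2·7 + 4. Bump = 20. G_4 = 19.
G_4 = 19. HB_8(19) = 2·8 + 3. Bump = 21. G_5 = 20.
G_5 = 20. HB_9(20) = 2·9 + 2. Bump = 22. G_6 = 21.
G_6 = 21. HB_10(21) = 2·10 + 1. Bump = 23. G_7 = 22.
G_7 = 22. HB_11(22) = 2·11. Bump = 24. G_8 = 23.
G_8 = 23. HB_12(23) = 12 + 11. Bump = 24. G_9 = 23.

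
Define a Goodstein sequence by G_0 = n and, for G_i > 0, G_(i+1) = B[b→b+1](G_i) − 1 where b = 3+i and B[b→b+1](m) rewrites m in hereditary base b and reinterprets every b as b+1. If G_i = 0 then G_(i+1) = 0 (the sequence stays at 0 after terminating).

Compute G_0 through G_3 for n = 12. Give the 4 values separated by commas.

12, 19, 27, 37

G_0 = 12. HB_3(12) = 3^2 + 3. Bump = 20. G_1 = 19.
G_1 = 19. HB_4(19) = 4^2 + 3. Bump = 28. G_2 = 27.
G_2 = 27. HB_5(27) = 5^2 + 2. Bump = 38. G_3 = 37.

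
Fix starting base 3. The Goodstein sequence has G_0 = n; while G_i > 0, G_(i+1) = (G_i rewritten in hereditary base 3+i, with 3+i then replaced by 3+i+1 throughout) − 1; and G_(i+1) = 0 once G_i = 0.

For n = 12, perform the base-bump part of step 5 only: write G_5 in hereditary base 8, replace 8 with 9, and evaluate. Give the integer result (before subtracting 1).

base 3: 12 = 3^2 + 3; at 4: 4^2 + 4 = 20; next = 19
base 4: 19 = 4^2 + 3; at 5: 5^2 + 3 = 28; next = 27
base 5: 27 = 5^2 + 2; at 6: 6^2 + 2 = 38; next = 37
base 6: 37 = 6^2 + 1; at 7: 7^2 + 1 = 50; next = 49
base 7: 49 = 7^2; at 8: 8^2 = 64; next = 63
base 8: 63 = 7·8 + 7; at 9: 7·9 + 7 = 70; next = 69

70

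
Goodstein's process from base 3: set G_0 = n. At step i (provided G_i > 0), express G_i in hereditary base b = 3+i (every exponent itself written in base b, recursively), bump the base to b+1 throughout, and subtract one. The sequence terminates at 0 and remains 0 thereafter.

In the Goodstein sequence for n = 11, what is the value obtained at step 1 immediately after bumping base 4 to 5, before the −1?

i=0: 11 = 3^2 + 2 (b=3); 3→4: 4^2 + 2 = 18; 18−1 = 17
i=1: 17 = 4^2 + 1 (b=4); 4→5: 5^2 + 1 = 26; 26−1 = 25

26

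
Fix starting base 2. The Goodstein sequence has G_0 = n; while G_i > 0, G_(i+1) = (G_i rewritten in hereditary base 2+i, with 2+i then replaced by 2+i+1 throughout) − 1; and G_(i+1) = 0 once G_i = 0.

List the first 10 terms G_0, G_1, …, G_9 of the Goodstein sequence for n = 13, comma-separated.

step 0: 13 = 2^(2 + 1) + 2^2 + 1; sub 3 for 2: 3^(3 + 1) + 3^3 + 1; = 109; G_1 = 109−1 = 108
step 1: 108 = 3^(3 + 1) + 3^3; sub 4 for 3: 4^(4 + 1) + 4^4; = 1280; G_2 = 1280−1 = 1279
step 2: 1279 = 4^(4 + 1) + 3·4^3 + 3·4^2 + 3·4 + 3; sub 5 for 4: 5^(5 + 1) + 3·5^3 + 3·5^2 + 3·5 + 3; = 16093; G_3 = 16093−1 = 16092
step 3: 16092 = 5^(5 + 1) + 3·5^3 + 3·5^2 + 3·5 + 2; sub 6 for 5: 6^(6 + 1) + 3·6^3 + 3·6^2 + 3·6 + 2; = 280712; G_4 = 280712−1 = 280711
step 4: 280711 = 6^(6 + 1) + 3·6^3 + 3·6^2 + 3·6 + 1; sub 7 for 6: 7^(7 + 1) + 3·7^3 + 3·7^2 + 3·7 + 1; = 5765999; G_5 = 5765999−1 = 5765998
step 5: 5765998 = 7^(7 + 1) + 3·7^3 + 3·7^2 + 3·7; sub 8 for 7: 8^(8 + 1) + 3·8^3 + 3·8^2 + 3·8; = 134219480; G_6 = 134219480−1 = 134219479
step 6: 134219479 = 8^(8 + 1) + 3·8^3 + 3·8^2 + 2·8 + 7; sub 9 for 8: 9^(9 + 1) + 3·9^3 + 3·9^2 + 2·9 + 7; = 3486786856; G_7 = 3486786856−1 = 3486786855
step 7: 3486786855 = 9^(9 + 1) + 3·9^3 + 3·9^2 + 2·9 + 6; sub 10 for 9: 10^(10 + 1) + 3·10^3 + 3·10^2 + 2·10 + 6; = 100000003326; G_8 = 100000003326−1 = 100000003325
step 8: 100000003325 = 10^(10 + 1) + 3·10^3 + 3·10^2 + 2·10 + 5; sub 11 for 10: 11^(11 + 1) + 3·11^3 + 3·11^2 + 2·11 + 5; = 3138428381104; G_9 = 3138428381104−1 = 3138428381103

13, 108, 1279, 16092, 280711, 5765998, 134219479, 3486786855, 100000003325, 3138428381103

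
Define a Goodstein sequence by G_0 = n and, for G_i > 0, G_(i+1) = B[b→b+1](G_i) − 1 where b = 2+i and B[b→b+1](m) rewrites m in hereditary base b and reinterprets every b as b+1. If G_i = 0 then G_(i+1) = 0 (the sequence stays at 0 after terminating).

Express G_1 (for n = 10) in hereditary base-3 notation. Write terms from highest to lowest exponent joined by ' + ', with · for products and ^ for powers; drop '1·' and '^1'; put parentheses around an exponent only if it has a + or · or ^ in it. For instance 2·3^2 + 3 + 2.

3^(3 + 1) + 2

G_0 = 10. HB_2(10) = 2^(2 + 1) + 2. Bump = 84. G_1 = 83.
G_1 = 83. HB_3(83) = 3^(3 + 1) + 2. Bump = 1026. G_2 = 1025.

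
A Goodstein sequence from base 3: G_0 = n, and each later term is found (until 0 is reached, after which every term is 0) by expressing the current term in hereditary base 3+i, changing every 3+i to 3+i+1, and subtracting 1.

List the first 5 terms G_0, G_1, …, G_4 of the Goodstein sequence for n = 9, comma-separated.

9, 15, 17, 19, 21

(0) 9|_3 = 3^2 ↦ 4^2|_4 = 16 ⇒ 15
(1) 15|_4 = 3·4 + 3 ↦ 3·5 + 3|_5 = 18 ⇒ 17
(2) 17|_5 = 3·5 + 2 ↦ 3·6 + 2|_6 = 20 ⇒ 19
(3) 19|_6 = 3·6 + 1 ↦ 3·7 + 1|_7 = 22 ⇒ 21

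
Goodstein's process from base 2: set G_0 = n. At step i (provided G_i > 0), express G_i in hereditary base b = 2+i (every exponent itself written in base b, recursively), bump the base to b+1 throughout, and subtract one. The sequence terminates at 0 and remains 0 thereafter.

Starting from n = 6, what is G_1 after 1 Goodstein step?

29

6 —HB2→ 2^2 + 2 —bump→ 3^3 + 3 = 30 —(−1)→ 29
29 —HB3→ 3^3 + 2 —bump→ 4^4 + 2 = 258 —(−1)→ 257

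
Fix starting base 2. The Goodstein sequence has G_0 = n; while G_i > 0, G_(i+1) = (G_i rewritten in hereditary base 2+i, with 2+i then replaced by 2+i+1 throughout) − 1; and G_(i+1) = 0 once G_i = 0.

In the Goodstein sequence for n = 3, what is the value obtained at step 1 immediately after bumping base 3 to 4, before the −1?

4

G_0=3  [base 2] 2 + 1  →[2↦3]→  3 + 1 = 4  −1 ⇒ G_1=3
G_1=3  [base 3] 3  →[3↦4]→  4 = 4  −1 ⇒ G_2=3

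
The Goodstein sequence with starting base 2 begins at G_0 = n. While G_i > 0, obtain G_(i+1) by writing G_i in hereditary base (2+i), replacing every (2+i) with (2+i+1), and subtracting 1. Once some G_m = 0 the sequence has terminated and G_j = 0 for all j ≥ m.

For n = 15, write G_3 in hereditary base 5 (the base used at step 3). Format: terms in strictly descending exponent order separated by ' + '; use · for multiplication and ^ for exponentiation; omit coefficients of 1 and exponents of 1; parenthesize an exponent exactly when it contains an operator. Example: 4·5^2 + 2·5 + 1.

[0] 15 ≡ 2^(2 + 1) + 2^2 + 2 + 1 (base 2). Lift 3: 112. −1: 111.
[1] 111 ≡ 3^(3 + 1) + 3^3 + 3 (base 3). Lift 4: 1284. −1: 1283.
[2] 1283 ≡ 4^(4 + 1) + 4^4 + 3 (base 4). Lift 5: 18753. −1: 18752.
[3] 18752 ≡ 5^(5 + 1) + 5^5 + 2 (base 5). Lift 6: 326594. −1: 326593.

5^(5 + 1) + 5^5 + 2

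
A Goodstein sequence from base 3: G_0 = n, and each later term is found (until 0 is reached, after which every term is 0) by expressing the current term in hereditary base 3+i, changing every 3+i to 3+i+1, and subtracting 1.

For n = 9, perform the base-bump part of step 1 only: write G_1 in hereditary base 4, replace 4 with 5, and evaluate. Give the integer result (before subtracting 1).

(0) 9|_3 = 3^2 ↦ 4^2|_4 = 16 ⇒ 15
(1) 15|_4 = 3·4 + 3 ↦ 3·5 + 3|_5 = 18 ⇒ 17

18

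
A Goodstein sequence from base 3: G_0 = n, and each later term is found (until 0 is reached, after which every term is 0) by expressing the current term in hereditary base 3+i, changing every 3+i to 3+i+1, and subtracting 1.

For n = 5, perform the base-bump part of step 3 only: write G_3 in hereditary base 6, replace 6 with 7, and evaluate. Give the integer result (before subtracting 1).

5 —HB3→ 3 + 2 —bump→ 4 + 2 = 6 —(−1)→ 5
5 —HB4→ 4 + 1 —bump→ 5 + 1 = 6 —(−1)→ 5
5 —HB5→ 5 —bump→ 6 = 6 —(−1)→ 5
5 —HB6→ 5 —bump→ 5 = 5 —(−1)→ 4

5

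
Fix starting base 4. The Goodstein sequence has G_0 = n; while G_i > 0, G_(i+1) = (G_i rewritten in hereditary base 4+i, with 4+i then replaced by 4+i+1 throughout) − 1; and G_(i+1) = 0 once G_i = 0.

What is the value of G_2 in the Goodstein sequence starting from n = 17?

17 —HB4→ 4^2 + 1 —bump→ 5^2 + 1 = 26 —(−1)→ 25
25 —HB5→ 5^2 —bump→ 6^2 = 36 —(−1)→ 35
35 —HB6→ 5·6 + 5 —bump→ 5·7 + 5 = 40 —(−1)→ 39

35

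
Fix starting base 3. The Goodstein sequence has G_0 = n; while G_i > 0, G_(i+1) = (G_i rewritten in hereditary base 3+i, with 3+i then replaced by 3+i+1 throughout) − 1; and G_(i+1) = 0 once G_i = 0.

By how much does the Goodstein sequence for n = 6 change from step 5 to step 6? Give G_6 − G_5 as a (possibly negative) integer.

i=0: 6 = 2·3 (b=3); 3→4: 2·4 = 8; 8−1 = 7
i=1: 7 = 4 + 3 (b=4); 4→5: 5 + 3 = 8; 8−1 = 7
i=2: 7 = 5 + 2 (b=5); 5→6: 6 + 2 = 8; 8−1 = 7
i=3: 7 = 6 + 1 (b=6); 6→7: 7 + 1 = 8; 8−1 = 7
i=4: 7 = 7 (b=7); 7→8: 8 = 8; 8−1 = 7
i=5: 7 = 7 (b=8); 8→9: 7 = 7; 7−1 = 6

-1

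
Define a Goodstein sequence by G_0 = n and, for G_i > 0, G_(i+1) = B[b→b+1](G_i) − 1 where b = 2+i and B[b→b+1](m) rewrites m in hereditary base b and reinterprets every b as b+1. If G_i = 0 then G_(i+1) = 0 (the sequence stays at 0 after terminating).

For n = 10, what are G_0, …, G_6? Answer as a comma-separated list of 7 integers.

G_0=10  [base 2] 2^(2 + 1) + 2  →[2↦3]→  3^(3 + 1) + 3 = 84  −1 ⇒ G_1=83
G_1=83  [base 3] 3^(3 + 1) + 2  →[3↦4]→  4^(4 + 1) + 2 = 1026  −1 ⇒ G_2=1025
G_2=1025  [base 4] 4^(4 + 1) + 1  →[4↦5]→  5^(5 + 1) + 1 = 15626  −1 ⇒ G_3=15625
G_3=15625  [base 5] 5^(5 + 1)  →[5↦6]→  6^(6 + 1) = 279936  −1 ⇒ G_4=279935
G_4=279935  [base 6] 5·6^6 + 5·6^5 + 5·6^4 + 5·6^3 + 5·6^2 + 5·6 + 5  →[6↦7]→  5·7^7 + 5·7^5 + 5·7^4 + 5·7^3 + 5·7^2 + 5·7 + 5 = 4215755  −1 ⇒ G_5=4215754
G_5=4215754  [base 7] 5·7^7 + 5·7^5 + 5·7^4 + 5·7^3 + 5·7^2 + 5·7 + 4  →[7↦8]→  5·8^8 + 5·8^5 + 5·8^4 + 5·8^3 + 5·8^2 + 5·8 + 4 = 84073324  −1 ⇒ G_6=84073323

10, 83, 1025, 15625, 279935, 4215754, 84073323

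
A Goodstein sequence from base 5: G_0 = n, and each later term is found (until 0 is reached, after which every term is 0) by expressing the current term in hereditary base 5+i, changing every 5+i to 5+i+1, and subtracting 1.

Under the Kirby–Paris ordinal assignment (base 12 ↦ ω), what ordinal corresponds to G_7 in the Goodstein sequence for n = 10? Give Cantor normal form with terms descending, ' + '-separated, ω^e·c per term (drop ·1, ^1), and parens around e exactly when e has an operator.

G_0=10  [base 5] 2·5  →[5↦6]→  2·6 = 12  −1 ⇒ G_1=11
G_1=11  [base 6] 6 + 5  →[6↦7]→  7 + 5 = 12  −1 ⇒ G_2=11
G_2=11  [base 7] 7 + 4  →[7↦8]→  8 + 4 = 12  −1 ⇒ G_3=11
G_3=11  [base 8] 8 + 3  →[8↦9]→  9 + 3 = 12  −1 ⇒ G_4=11
G_4=11  [base 9] 9 + 2  →[9↦10]→  10 + 2 = 12  −1 ⇒ G_5=11
G_5=11  [base 10] 10 + 1  →[10↦11]→  11 + 1 = 12  −1 ⇒ G_6=11
G_6=11  [base 11] 11  →[11↦12]→  12 = 12  −1 ⇒ G_7=11

11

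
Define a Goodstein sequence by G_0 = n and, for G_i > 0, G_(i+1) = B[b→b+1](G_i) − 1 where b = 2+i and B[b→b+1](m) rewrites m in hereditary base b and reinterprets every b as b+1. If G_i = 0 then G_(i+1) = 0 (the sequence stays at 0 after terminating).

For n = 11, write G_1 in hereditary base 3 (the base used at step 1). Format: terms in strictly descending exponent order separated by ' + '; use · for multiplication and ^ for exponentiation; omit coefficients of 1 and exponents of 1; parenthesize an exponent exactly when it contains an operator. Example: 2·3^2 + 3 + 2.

G_0 = 11. HB_2(11) = 2^(2 + 1) + 2 + 1. Bump = 85. G_1 = 84.
G_1 = 84. HB_3(84) = 3^(3 + 1) + 3. Bump = 1028. G_2 = 1027.

3^(3 + 1) + 3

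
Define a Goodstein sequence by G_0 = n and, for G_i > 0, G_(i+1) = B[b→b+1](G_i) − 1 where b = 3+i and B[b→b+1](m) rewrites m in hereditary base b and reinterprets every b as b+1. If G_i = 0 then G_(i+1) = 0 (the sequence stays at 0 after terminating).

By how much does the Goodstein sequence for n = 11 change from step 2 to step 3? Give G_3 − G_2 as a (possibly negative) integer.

G_0 = 11. HB_3(11) = 3^2 + 2. Bump = 18. G_1 = 17.
G_1 = 17. HB_4(17) = 4^2 + 1. Bump = 26. G_2 = 25.
G_2 = 25. HB_5(25) = 5^2. Bump = 36. G_3 = 35.

10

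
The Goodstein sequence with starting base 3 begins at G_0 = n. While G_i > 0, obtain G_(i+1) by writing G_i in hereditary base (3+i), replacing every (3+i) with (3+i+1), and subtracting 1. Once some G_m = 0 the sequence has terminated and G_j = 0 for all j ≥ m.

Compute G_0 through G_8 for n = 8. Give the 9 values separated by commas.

[0] 8 ≡ 2·3 + 2 (base 3). Lift 4: 10. −1: 9.
[1] 9 ≡ 2·4 + 1 (base 4). Lift 5: 11. −1: 10.
[2] 10 ≡ 2·5 (base 5). Lift 6: 12. −1: 11.
[3] 11 ≡ 6 + 5 (base 6). Lift 7: 12. −1: 11.
[4] 11 ≡ 7 + 4 (base 7). Lift 8: 12. −1: 11.
[5] 11 ≡ 8 + 3 (base 8). Lift 9: 12. −1: 11.
[6] 11 ≡ 9 + 2 (base 9). Lift 10: 12. −1: 11.
[7] 11 ≡ 10 + 1 (base 10). Lift 11: 12. −1: 11.

8, 9, 10, 11, 11, 11, 11, 11, 11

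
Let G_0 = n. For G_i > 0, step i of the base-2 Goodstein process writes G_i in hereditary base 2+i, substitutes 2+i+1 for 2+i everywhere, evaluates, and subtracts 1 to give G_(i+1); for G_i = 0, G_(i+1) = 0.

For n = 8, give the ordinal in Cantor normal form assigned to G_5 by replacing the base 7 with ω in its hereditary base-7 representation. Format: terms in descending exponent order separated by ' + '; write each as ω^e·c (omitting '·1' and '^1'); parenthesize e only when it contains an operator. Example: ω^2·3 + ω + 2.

base 2: 8 = 2^(2 + 1); at 3: 3^(3 + 1) = 81; next = 80
base 3: 80 = 2·3^3 + 2·3^2 + 2·3 + 2; at 4: 2·4^4 + 2·4^2 + 2·4 + 2 = 554; next = 553
base 4: 553 = 2·4^4 + 2·4^2 + 2·4 + 1; at 5: 2·5^5 + 2·5^2 + 2·5 + 1 = 6311; next = 6310
base 5: 6310 = 2·5^5 + 2·5^2 + 2·5; at 6: 2·6^6 + 2·6^2 + 2·6 = 93396; next = 93395
base 6: 93395 = 2·6^6 + 2·6^2 + 6 + 5; at 7: 2·7^7 + 2·7^2 + 7 + 5 = 1647196; next = 1647195
base 7: 1647195 = 2·7^7 + 2·7^2 + 7 + 4; at 8: 2·8^8 + 2·8^2 + 8 + 4 = 33554572; next = 33554571

ω^ω·2 + ω^2·2 + ω + 4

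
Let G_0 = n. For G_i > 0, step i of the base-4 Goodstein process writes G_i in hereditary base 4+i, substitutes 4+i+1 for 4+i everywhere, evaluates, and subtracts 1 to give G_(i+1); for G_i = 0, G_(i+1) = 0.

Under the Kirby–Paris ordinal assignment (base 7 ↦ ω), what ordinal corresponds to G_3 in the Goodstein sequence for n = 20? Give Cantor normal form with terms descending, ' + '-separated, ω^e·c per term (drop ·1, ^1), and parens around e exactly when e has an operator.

i=0: 20 = 4^2 + 4 (b=4); 4→5: 5^2 + 5 = 30; 30−1 = 29
i=1: 29 = 5^2 + 4 (b=5); 5→6: 6^2 + 4 = 40; 40−1 = 39
i=2: 39 = 6^2 + 3 (b=6); 6→7: 7^2 + 3 = 52; 52−1 = 51
i=3: 51 = 7^2 + 2 (b=7); 7→8: 8^2 + 2 = 66; 66−1 = 65

ω^2 + 2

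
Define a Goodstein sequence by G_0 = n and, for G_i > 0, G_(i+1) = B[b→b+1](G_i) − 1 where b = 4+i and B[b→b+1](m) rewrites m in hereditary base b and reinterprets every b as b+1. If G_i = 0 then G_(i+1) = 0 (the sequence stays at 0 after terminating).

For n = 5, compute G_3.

[0] 5 ≡ 4 + 1 (base 4). Lift 5: 6. −1: 5.
[1] 5 ≡ 5 (base 5). Lift 6: 6. −1: 5.
[2] 5 ≡ 5 (base 6). Lift 7: 5. −1: 4.
[3] 4 ≡ 4 (base 7). Lift 8: 4. −1: 3.

4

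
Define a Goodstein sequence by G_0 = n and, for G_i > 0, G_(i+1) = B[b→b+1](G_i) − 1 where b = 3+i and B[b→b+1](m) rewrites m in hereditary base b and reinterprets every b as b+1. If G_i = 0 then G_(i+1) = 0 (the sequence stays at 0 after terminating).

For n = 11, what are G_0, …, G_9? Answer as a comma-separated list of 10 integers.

11, 17, 25, 35, 39, 43, 47, 51, 55, 59

base 3: 11 = 3^2 + 2; at 4: 4^2 + 2 = 18; next = 17
base 4: 17 = 4^2 + 1; at 5: 5^2 + 1 = 26; next = 25
base 5: 25 = 5^2; at 6: 6^2 = 36; next = 35
base 6: 35 = 5·6 + 5; at 7: 5·7 + 5 = 40; next = 39
base 7: 39 = 5·7 + 4; at 8: 5·8 + 4 = 44; next = 43
base 8: 43 = 5·8 + 3; at 9: 5·9 + 3 = 48; next = 47
base 9: 47 = 5·9 + 2; at 10: 5·10 + 2 = 52; next = 51
base 10: 51 = 5·10 + 1; at 11: 5·11 + 1 = 56; next = 55
base 11: 55 = 5·11; at 12: 5·12 = 60; next = 59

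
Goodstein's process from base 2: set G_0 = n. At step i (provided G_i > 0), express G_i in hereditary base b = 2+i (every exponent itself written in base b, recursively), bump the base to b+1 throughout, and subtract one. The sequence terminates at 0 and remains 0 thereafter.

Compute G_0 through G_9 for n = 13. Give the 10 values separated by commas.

13 —HB2→ 2^(2 + 1) + 2^2 + 1 —bump→ 3^(3 + 1) + 3^3 + 1 = 109 —(−1)→ 108
108 —HB3→ 3^(3 + 1) + 3^3 —bump→ 4^(4 + 1) + 4^4 = 1280 —(−1)→ 1279
1279 —HB4→ 4^(4 + 1) + 3·4^3 + 3·4^2 + 3·4 + 3 —bump→ 5^(5 + 1) + 3·5^3 + 3·5^2 + 3·5 + 3 = 16093 —(−1)→ 16092
16092 —HB5→ 5^(5 + 1) + 3·5^3 + 3·5^2 + 3·5 + 2 —bump→ 6^(6 + 1) + 3·6^3 + 3·6^2 + 3·6 + 2 = 280712 —(−1)→ 280711
280711 —HB6→ 6^(6 + 1) + 3·6^3 + 3·6^2 + 3·6 + 1 —bump→ 7^(7 + 1) + 3·7^3 + 3·7^2 + 3·7 + 1 = 5765999 —(−1)→ 5765998
5765998 —HB7→ 7^(7 + 1) + 3·7^3 + 3·7^2 + 3·7 —bump→ 8^(8 + 1) + 3·8^3 + 3·8^2 + 3·8 = 134219480 —(−1)→ 134219479
134219479 —HB8→ 8^(8 + 1) + 3·8^3 + 3·8^2 + 2·8 + 7 —bump→ 9^(9 + 1) + 3·9^3 + 3·9^2 + 2·9 + 7 = 3486786856 —(−1)→ 3486786855
3486786855 —HB9→ 9^(9 + 1) + 3·9^3 + 3·9^2 + 2·9 + 6 —bump→ 10^(10 + 1) + 3·10^3 + 3·10^2 + 2·10 + 6 = 100000003326 —(−1)→ 100000003325
100000003325 —HB10→ 10^(10 + 1) + 3·10^3 + 3·10^2 + 2·10 + 5 —bump→ 11^(11 + 1) + 3·11^3 + 3·11^2 + 2·11 + 5 = 3138428381104 —(−1)→ 3138428381103

13, 108, 1279, 16092, 280711, 5765998, 134219479, 3486786855, 100000003325, 3138428381103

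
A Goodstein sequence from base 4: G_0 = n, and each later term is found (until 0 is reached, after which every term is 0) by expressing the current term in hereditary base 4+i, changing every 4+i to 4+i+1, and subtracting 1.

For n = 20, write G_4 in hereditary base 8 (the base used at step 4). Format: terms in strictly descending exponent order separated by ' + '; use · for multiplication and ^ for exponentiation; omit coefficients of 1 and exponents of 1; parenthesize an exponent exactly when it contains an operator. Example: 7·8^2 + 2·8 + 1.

8^2 + 1

[0] 20 ≡ 4^2 + 4 (base 4). Lift 5: 30. −1: 29.
[1] 29 ≡ 5^2 + 4 (base 5). Lift 6: 40. −1: 39.
[2] 39 ≡ 6^2 + 3 (base 6). Lift 7: 52. −1: 51.
[3] 51 ≡ 7^2 + 2 (base 7). Lift 8: 66. −1: 65.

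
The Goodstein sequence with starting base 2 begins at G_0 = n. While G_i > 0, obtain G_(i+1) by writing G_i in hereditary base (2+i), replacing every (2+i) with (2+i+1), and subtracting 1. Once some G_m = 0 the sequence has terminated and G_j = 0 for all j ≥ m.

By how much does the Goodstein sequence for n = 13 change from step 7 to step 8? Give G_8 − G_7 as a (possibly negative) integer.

i=0: 13 = 2^(2 + 1) + 2^2 + 1 (b=2); 2→3: 3^(3 + 1) + 3^3 + 1 = 109; 109−1 = 108
i=1: 108 = 3^(3 + 1) + 3^3 (b=3); 3→4: 4^(4 + 1) + 4^4 = 1280; 1280−1 = 1279
i=2: 1279 = 4^(4 + 1) + 3·4^3 + 3·4^2 + 3·4 + 3 (b=4); 4→5: 5^(5 + 1) + 3·5^3 + 3·5^2 + 3·5 + 3 = 16093; 16093−1 = 16092
i=3: 16092 = 5^(5 + 1) + 3·5^3 + 3·5^2 + 3·5 + 2 (b=5); 5→6: 6^(6 + 1) + 3·6^3 + 3·6^2 + 3·6 + 2 = 280712; 280712−1 = 280711
i=4: 280711 = 6^(6 + 1) + 3·6^3 + 3·6^2 + 3·6 + 1 (b=6); 6→7: 7^(7 + 1) + 3·7^3 + 3·7^2 + 3·7 + 1 = 5765999; 5765999−1 = 5765998
i=5: 5765998 = 7^(7 + 1) + 3·7^3 + 3·7^2 + 3·7 (b=7); 7→8: 8^(8 + 1) + 3·8^3 + 3·8^2 + 3·8 = 134219480; 134219480−1 = 134219479
i=6: 134219479 = 8^(8 + 1) + 3·8^3 + 3·8^2 + 2·8 + 7 (b=8); 8→9: 9^(9 + 1) + 3·9^3 + 3·9^2 + 2·9 + 7 = 3486786856; 3486786856−1 = 3486786855
i=7: 3486786855 = 9^(9 + 1) + 3·9^3 + 3·9^2 + 2·9 + 6 (b=9); 9→10: 10^(10 + 1) + 3·10^3 + 3·10^2 + 2·10 + 6 = 100000003326; 100000003326−1 = 100000003325

96513216470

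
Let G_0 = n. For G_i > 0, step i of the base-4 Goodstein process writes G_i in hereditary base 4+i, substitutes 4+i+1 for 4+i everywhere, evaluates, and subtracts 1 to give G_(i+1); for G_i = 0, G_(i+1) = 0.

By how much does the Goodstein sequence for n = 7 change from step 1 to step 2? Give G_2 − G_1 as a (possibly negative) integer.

i=0: 7 = 4 + 3 (b=4); 4→5: 5 + 3 = 8; 8−1 = 7
i=1: 7 = 5 + 2 (b=5); 5→6: 6 + 2 = 8; 8−1 = 7

0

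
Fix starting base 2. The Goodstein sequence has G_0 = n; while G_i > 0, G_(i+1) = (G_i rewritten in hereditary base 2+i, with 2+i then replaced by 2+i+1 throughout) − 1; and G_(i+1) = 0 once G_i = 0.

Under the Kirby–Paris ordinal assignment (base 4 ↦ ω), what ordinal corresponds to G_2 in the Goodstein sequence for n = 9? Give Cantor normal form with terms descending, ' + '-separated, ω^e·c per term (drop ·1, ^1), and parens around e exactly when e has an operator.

(0) 9|_2 = 2^(2 + 1) + 1 ↦ 3^(3 + 1) + 1|_3 = 82 ⇒ 81
(1) 81|_3 = 3^(3 + 1) ↦ 4^(4 + 1)|_4 = 1024 ⇒ 1023
(2) 1023|_4 = 3·4^4 + 3·4^3 + 3·4^2 + 3·4 + 3 ↦ 3·5^5 + 3·5^3 + 3·5^2 + 3·5 + 3|_5 = 9843 ⇒ 9842

ω^ω·3 + ω^3·3 + ω^2·3 + ω·3 + 3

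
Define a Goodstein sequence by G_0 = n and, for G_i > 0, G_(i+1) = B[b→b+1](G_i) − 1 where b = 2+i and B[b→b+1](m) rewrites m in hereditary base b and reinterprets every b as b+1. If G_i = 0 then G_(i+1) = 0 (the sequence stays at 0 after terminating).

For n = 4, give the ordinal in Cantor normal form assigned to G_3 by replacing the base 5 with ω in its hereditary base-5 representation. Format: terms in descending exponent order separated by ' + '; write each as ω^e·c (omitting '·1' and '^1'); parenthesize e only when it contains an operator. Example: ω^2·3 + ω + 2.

ω^2·2 + ω·2

G_0 = 4. HB_2(4) = 2^2. Bump = 27. G_1 = 26.
G_1 = 26. HB_3(26) = 2·3^2 + 2·3 + 2. Bump = 42. G_2 = 41.
G_2 = 41. HB_4(41) = 2·4^2 + 2·4 + 1. Bump = 61. G_3 = 60.
G_3 = 60. HB_5(60) = 2·5^2 + 2·5. Bump = 84. G_4 = 83.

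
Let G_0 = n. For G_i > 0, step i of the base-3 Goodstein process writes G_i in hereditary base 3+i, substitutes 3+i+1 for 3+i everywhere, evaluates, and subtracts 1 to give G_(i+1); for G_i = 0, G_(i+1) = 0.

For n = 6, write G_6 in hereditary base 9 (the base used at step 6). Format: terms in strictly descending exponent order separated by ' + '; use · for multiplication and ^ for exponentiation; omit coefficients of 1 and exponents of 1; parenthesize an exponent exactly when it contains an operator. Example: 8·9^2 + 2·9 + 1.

6

i=0: 6 = 2·3 (b=3); 3→4: 2·4 = 8; 8−1 = 7
i=1: 7 = 4 + 3 (b=4); 4→5: 5 + 3 = 8; 8−1 = 7
i=2: 7 = 5 + 2 (b=5); 5→6: 6 + 2 = 8; 8−1 = 7
i=3: 7 = 6 + 1 (b=6); 6→7: 7 + 1 = 8; 8−1 = 7
i=4: 7 = 7 (b=7); 7→8: 8 = 8; 8−1 = 7
i=5: 7 = 7 (b=8); 8→9: 7 = 7; 7−1 = 6
i=6: 6 = 6 (b=9); 9→10: 6 = 6; 6−1 = 5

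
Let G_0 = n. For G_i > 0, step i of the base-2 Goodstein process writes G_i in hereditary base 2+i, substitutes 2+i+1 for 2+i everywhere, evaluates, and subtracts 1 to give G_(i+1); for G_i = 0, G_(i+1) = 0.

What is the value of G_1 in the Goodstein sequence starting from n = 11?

G_0 = 11. HB_2(11) = 2^(2 + 1) + 2 + 1. Bump = 85. G_1 = 84.
G_1 = 84. HB_3(84) = 3^(3 + 1) + 3. Bump = 1028. G_2 = 1027.

84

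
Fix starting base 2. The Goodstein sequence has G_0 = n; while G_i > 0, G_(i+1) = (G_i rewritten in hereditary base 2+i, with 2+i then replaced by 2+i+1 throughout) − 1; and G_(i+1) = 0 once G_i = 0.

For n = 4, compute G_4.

83

(0) 4|_2 = 2^2 ↦ 3^3|_3 = 27 ⇒ 26
(1) 26|_3 = 2·3^2 + 2·3 + 2 ↦ 2·4^2 + 2·4 + 2|_4 = 42 ⇒ 41
(2) 41|_4 = 2·4^2 + 2·4 + 1 ↦ 2·5^2 + 2·5 + 1|_5 = 61 ⇒ 60
(3) 60|_5 = 2·5^2 + 2·5 ↦ 2·6^2 + 2·6|_6 = 84 ⇒ 83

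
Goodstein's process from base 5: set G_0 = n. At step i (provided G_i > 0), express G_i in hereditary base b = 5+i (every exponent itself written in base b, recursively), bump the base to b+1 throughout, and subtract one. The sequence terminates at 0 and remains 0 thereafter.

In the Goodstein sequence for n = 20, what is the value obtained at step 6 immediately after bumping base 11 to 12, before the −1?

36

[0] 20 ≡ 4·5 (base 5). Lift 6: 24. −1: 23.
[1] 23 ≡ 3·6 + 5 (base 6). Lift 7: 26. −1: 25.
[2] 25 ≡ 3·7 + 4 (base 7). Lift 8: 28. −1: 27.
[3] 27 ≡ 3·8 + 3 (base 8). Lift 9: 30. −1: 29.
[4] 29 ≡ 3·9 + 2 (base 9). Lift 10: 32. −1: 31.
[5] 31 ≡ 3·10 + 1 (base 10). Lift 11: 34. −1: 33.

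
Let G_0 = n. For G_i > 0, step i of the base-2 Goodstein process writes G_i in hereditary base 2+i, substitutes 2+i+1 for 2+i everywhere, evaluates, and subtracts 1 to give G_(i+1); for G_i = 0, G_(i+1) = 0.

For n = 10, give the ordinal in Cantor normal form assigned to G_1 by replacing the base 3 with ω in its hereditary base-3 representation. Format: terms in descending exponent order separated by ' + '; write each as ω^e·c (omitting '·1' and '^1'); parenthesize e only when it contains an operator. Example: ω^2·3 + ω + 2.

[0] 10 ≡ 2^(2 + 1) + 2 (base 2). Lift 3: 84. −1: 83.
[1] 83 ≡ 3^(3 + 1) + 2 (base 3). Lift 4: 1026. −1: 1025.

ω^(ω + 1) + 2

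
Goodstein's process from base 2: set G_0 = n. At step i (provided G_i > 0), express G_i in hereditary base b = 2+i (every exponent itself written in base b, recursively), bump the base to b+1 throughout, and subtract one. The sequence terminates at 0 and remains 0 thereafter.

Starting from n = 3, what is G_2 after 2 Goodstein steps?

3

i=0: 3 = 2 + 1 (b=2); 2→3: 3 + 1 = 4; 4−1 = 3
i=1: 3 = 3 (b=3); 3→4: 4 = 4; 4−1 = 3
i=2: 3 = 3 (b=4); 4→5: 3 = 3; 3−1 = 2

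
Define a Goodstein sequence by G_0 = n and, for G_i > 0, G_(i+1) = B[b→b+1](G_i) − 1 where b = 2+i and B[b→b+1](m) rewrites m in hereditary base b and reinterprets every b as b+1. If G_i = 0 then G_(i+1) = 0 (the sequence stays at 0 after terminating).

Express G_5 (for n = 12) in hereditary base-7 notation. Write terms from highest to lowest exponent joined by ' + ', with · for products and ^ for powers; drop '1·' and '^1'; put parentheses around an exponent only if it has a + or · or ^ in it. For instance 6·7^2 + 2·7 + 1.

G_0=12  [base 2] 2^(2 + 1) + 2^2  →[2↦3]→  3^(3 + 1) + 3^3 = 108  −1 ⇒ G_1=107
G_1=107  [base 3] 3^(3 + 1) + 2·3^2 + 2·3 + 2  →[3↦4]→  4^(4 + 1) + 2·4^2 + 2·4 + 2 = 1066  −1 ⇒ G_2=1065
G_2=1065  [base 4] 4^(4 + 1) + 2·4^2 + 2·4 + 1  →[4↦5]→  5^(5 + 1) + 2·5^2 + 2·5 + 1 = 15686  −1 ⇒ G_3=15685
G_3=15685  [base 5] 5^(5 + 1) + 2·5^2 + 2·5  →[5↦6]→  6^(6 + 1) + 2·6^2 + 2·6 = 280020  −1 ⇒ G_4=280019
G_4=280019  [base 6] 6^(6 + 1) + 2·6^2 + 6 + 5  →[6↦7]→  7^(7 + 1) + 2·7^2 + 7 + 5 = 5764911  −1 ⇒ G_5=5764910
G_5=5764910  [base 7] 7^(7 + 1) + 2·7^2 + 7 + 4  →[7↦8]→  8^(8 + 1) + 2·8^2 + 8 + 4 = 134217868  −1 ⇒ G_6=134217867

7^(7 + 1) + 2·7^2 + 7 + 4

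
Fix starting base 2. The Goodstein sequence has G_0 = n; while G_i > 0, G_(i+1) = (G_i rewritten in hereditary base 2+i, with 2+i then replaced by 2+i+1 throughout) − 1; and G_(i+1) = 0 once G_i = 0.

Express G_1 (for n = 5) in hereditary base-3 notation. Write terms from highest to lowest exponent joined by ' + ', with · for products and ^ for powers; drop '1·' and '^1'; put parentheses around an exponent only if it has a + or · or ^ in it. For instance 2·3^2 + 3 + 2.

G_0=5  [base 2] 2^2 + 1  →[2↦3]→  3^3 + 1 = 28  −1 ⇒ G_1=27
G_1=27  [base 3] 3^3  →[3↦4]→  4^4 = 256  −1 ⇒ G_2=255

3^3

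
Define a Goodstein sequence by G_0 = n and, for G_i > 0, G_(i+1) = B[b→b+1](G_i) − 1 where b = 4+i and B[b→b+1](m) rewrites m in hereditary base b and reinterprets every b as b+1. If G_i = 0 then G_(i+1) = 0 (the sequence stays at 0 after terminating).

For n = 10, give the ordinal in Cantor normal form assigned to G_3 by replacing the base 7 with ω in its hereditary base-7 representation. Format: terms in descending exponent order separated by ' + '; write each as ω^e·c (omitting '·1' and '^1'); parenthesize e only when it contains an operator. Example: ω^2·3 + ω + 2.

ω + 6

base 4: 10 = 2·4 + 2; at 5: 2·5 + 2 = 12; next = 11
base 5: 11 = 2·5 + 1; at 6: 2·6 + 1 = 13; next = 12
base 6: 12 = 2·6; at 7: 2·7 = 14; next = 13
base 7: 13 = 7 + 6; at 8: 8 + 6 = 14; next = 13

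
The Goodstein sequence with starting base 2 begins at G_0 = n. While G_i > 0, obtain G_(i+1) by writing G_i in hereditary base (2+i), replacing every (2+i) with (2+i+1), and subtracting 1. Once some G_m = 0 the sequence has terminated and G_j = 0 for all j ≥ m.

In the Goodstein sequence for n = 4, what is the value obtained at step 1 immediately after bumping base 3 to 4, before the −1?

[0] 4 ≡ 2^2 (base 2). Lift 3: 27. −1: 26.
[1] 26 ≡ 2·3^2 + 2·3 + 2 (base 3). Lift 4: 42. −1: 41.

42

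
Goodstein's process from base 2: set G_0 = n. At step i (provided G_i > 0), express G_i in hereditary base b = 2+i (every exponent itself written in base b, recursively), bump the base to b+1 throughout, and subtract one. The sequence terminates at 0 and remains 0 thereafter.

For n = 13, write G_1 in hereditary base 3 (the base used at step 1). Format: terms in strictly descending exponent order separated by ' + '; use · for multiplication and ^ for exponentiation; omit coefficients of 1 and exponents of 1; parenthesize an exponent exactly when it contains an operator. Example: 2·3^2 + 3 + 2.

3^(3 + 1) + 3^3

i=0: 13 = 2^(2 + 1) + 2^2 + 1 (b=2); 2→3: 3^(3 + 1) + 3^3 + 1 = 109; 109−1 = 108
i=1: 108 = 3^(3 + 1) + 3^3 (b=3); 3→4: 4^(4 + 1) + 4^4 = 1280; 1280−1 = 1279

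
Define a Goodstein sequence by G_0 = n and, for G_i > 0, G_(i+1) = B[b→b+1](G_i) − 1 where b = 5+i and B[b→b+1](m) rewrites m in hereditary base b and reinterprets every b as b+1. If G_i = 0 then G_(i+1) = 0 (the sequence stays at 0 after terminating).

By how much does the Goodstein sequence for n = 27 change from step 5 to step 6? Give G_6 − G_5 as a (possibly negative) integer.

6

G_0=27  [base 5] 5^2 + 2  →[5↦6]→  6^2 + 2 = 38  −1 ⇒ G_1=37
G_1=37  [base 6] 6^2 + 1  →[6↦7]→  7^2 + 1 = 50  −1 ⇒ G_2=49
G_2=49  [base 7] 7^2  →[7↦8]→  8^2 = 64  −1 ⇒ G_3=63
G_3=63  [base 8] 7·8 + 7  →[8↦9]→  7·9 + 7 = 70  −1 ⇒ G_4=69
G_4=69  [base 9] 7·9 + 6  →[9↦10]→  7·10 + 6 = 76  −1 ⇒ G_5=75
G_5=75  [base 10] 7·10 + 5  →[10↦11]→  7·11 + 5 = 82  −1 ⇒ G_6=81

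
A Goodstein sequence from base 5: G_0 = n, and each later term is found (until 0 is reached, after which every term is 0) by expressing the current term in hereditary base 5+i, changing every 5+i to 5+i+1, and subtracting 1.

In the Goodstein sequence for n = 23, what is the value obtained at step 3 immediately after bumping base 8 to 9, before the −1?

36

i=0: 23 = 4·5 + 3 (b=5); 5→6: 4·6 + 3 = 27; 27−1 = 26
i=1: 26 = 4·6 + 2 (b=6); 6→7: 4·7 + 2 = 30; 30−1 = 29
i=2: 29 = 4·7 + 1 (b=7); 7→8: 4·8 + 1 = 33; 33−1 = 32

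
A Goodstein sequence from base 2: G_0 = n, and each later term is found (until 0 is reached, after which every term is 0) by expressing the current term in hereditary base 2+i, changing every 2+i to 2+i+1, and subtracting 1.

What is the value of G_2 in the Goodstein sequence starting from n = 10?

1025

base 2: 10 = 2^(2 + 1) + 2; at 3: 3^(3 + 1) + 3 = 84; next = 83
base 3: 83 = 3^(3 + 1) + 2; at 4: 4^(4 + 1) + 2 = 1026; next = 1025
base 4: 1025 = 4^(4 + 1) + 1; at 5: 5^(5 + 1) + 1 = 15626; next = 15625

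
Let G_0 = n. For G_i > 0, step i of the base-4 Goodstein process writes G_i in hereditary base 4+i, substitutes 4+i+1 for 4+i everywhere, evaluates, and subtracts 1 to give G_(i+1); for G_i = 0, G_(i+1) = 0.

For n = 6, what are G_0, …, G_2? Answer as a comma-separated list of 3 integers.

G_0 = 6. HB_4(6) = 4 + 2. Bump = 7. G_1 = 6.
G_1 = 6. HB_5(6) = 5 + 1. Bump = 7. G_2 = 6.

6, 6, 6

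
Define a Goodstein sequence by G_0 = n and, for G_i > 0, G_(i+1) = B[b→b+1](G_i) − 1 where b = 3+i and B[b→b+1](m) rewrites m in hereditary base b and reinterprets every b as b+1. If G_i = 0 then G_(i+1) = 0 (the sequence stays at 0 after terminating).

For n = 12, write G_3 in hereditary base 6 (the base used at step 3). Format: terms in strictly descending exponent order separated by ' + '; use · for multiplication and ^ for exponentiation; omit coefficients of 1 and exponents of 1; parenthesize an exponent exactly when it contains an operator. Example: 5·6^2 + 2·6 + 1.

step 0: 12 = 3^2 + 3; sub 4 for 3: 4^2 + 4; = 20; G_1 = 20−1 = 19
step 1: 19 = 4^2 + 3; sub 5 for 4: 5^2 + 3; = 28; G_2 = 28−1 = 27
step 2: 27 = 5^2 + 2; sub 6 for 5: 6^2 + 2; = 38; G_3 = 38−1 = 37
step 3: 37 = 6^2 + 1; sub 7 for 6: 7^2 + 1; = 50; G_4 = 50−1 = 49

6^2 + 1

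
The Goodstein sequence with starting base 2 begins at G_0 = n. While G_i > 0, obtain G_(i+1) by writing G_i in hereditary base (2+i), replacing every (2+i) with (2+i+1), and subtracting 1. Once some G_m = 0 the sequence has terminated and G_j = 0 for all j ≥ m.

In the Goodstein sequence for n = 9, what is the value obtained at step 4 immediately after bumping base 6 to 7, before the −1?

9 —HB2→ 2^(2 + 1) + 1 —bump→ 3^(3 + 1) + 1 = 82 —(−1)→ 81
81 —HB3→ 3^(3 + 1) —bump→ 4^(4 + 1) = 1024 —(−1)→ 1023
1023 —HB4→ 3·4^4 + 3·4^3 + 3·4^2 + 3·4 + 3 —bump→ 3·5^5 + 3·5^3 + 3·5^2 + 3·5 + 3 = 9843 —(−1)→ 9842
9842 —HB5→ 3·5^5 + 3·5^3 + 3·5^2 + 3·5 + 2 —bump→ 3·6^6 + 3·6^3 + 3·6^2 + 3·6 + 2 = 140744 —(−1)→ 140743
140743 —HB6→ 3·6^6 + 3·6^3 + 3·6^2 + 3·6 + 1 —bump→ 3·7^7 + 3·7^3 + 3·7^2 + 3·7 + 1 = 2471827 —(−1)→ 2471826

2471827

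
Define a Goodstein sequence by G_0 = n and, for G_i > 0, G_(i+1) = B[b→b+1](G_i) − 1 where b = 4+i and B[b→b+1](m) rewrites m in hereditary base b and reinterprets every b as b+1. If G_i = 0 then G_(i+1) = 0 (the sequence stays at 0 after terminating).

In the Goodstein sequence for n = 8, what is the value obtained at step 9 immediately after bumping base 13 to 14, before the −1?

6

step 0: 8 = 2·4; sub 5 for 4: 2·5; = 10; G_1 = 10−1 = 9
step 1: 9 = 5 + 4; sub 6 for 5: 6 + 4; = 10; G_2 = 10−1 = 9
step 2: 9 = 6 + 3; sub 7 for 6: 7 + 3; = 10; G_3 = 10−1 = 9
step 3: 9 = 7 + 2; sub 8 for 7: 8 + 2; = 10; G_4 = 10−1 = 9
step 4: 9 = 8 + 1; sub 9 for 8: 9 + 1; = 10; G_5 = 10−1 = 9
step 5: 9 = 9; sub 10 for 9: 10; = 10; G_6 = 10−1 = 9
step 6: 9 = 9; sub 11 for 10: 9; = 9; G_7 = 9−1 = 8
step 7: 8 = 8; sub 12 for 11: 8; = 8; G_8 = 8−1 = 7
step 8: 7 = 7; sub 13 for 12: 7; = 7; G_9 = 7−1 = 6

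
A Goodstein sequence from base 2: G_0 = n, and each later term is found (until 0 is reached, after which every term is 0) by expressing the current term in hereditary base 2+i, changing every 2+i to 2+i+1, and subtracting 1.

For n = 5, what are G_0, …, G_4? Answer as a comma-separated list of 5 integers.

5, 27, 255, 467, 775

G_0=5  [base 2] 2^2 + 1  →[2↦3]→  3^3 + 1 = 28  −1 ⇒ G_1=27
G_1=27  [base 3] 3^3  →[3↦4]→  4^4 = 256  −1 ⇒ G_2=255
G_2=255  [base 4] 3·4^3 + 3·4^2 + 3·4 + 3  →[4↦5]→  3·5^3 + 3·5^2 + 3·5 + 3 = 468  −1 ⇒ G_3=467
G_3=467  [base 5] 3·5^3 + 3·5^2 + 3·5 + 2  →[5↦6]→  3·6^3 + 3·6^2 + 3·6 + 2 = 776  −1 ⇒ G_4=775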